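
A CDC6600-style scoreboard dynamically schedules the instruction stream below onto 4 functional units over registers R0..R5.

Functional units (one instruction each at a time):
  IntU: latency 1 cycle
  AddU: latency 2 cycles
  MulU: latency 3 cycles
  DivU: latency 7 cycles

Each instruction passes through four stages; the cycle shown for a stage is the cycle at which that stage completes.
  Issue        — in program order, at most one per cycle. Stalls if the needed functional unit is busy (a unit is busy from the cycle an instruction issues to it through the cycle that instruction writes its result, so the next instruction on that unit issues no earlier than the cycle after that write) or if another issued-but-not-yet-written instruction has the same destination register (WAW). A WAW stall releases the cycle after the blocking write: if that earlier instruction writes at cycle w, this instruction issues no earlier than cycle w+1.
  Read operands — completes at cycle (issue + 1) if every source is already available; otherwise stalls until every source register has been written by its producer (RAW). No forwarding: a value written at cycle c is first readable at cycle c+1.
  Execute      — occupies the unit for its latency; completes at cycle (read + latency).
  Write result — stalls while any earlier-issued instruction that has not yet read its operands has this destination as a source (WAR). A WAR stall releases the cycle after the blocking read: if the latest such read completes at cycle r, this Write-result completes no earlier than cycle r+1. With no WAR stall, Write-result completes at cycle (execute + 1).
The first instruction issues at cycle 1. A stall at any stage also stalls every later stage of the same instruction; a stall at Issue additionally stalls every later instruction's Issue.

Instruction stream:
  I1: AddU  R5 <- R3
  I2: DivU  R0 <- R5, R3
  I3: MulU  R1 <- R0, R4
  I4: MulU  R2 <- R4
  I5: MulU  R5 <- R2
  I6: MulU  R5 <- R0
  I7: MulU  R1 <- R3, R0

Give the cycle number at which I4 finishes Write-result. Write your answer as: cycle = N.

cycle 1: issue I1 (AddU)
cycle 2: I1 read-ops, issue I2 (DivU)
cycle 3: issue I3 (MulU)
cycle 4: I1 finished on AddU
cycle 5: I1→R5
cycle 6: I2 read-ops
cycle 13: I2 finished on DivU
cycle 14: I2→R0
cycle 15: I3 read-ops
cycle 18: I3 finished on MulU
cycle 19: I3→R1
cycle 20: issue I4 (MulU)
cycle 21: I4 read-ops
cycle 24: I4 finished on MulU
cycle 25: I4→R2
cycle 26: issue I5 (MulU)
cycle 27: I5 read-ops
cycle 30: I5 finished on MulU
cycle 31: I5→R5
cycle 32: issue I6 (MulU)
cycle 33: I6 read-ops
cycle 36: I6 finished on MulU
cycle 37: I6→R5
cycle 38: issue I7 (MulU)
cycle 39: I7 read-ops
cycle 42: I7 finished on MulU
cycle 43: I7→R1

cycle = 25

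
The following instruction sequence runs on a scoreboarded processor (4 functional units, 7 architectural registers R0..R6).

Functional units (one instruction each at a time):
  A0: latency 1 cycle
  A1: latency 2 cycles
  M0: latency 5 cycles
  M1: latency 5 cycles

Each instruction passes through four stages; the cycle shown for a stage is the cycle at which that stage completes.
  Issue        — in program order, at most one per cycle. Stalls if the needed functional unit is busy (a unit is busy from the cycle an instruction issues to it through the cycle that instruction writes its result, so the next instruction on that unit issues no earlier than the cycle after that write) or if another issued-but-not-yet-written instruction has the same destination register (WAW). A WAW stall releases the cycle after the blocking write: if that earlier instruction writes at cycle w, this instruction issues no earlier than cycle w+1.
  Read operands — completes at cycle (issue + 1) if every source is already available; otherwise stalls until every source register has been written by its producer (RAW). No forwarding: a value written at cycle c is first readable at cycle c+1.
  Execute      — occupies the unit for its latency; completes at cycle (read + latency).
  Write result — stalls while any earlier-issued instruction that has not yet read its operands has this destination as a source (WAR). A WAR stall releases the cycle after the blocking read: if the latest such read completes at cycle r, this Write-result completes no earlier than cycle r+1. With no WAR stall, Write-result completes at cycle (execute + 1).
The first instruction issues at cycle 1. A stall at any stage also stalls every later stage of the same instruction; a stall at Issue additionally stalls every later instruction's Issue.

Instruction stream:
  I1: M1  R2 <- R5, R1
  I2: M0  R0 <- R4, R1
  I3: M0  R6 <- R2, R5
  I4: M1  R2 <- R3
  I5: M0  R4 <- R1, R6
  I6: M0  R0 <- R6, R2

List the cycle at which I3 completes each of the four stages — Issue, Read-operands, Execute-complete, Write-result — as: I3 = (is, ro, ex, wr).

I1  is:1  ro:2  ex:7  wr:8
I2  is:2  ro:3  ex:8  wr:9
I3  is:10  ro:11  ex:16  wr:17  — struct: M0 busy until I2 writes@9
I4  is:11  ro:12  ex:17  wr:18
I5  is:18  ro:19  ex:24  wr:25  — struct: M0 busy until I3 writes@17
I6  is:26  ro:27  ex:32  wr:33  — struct: M0 busy until I5 writes@25

I3 = (10, 11, 16, 17)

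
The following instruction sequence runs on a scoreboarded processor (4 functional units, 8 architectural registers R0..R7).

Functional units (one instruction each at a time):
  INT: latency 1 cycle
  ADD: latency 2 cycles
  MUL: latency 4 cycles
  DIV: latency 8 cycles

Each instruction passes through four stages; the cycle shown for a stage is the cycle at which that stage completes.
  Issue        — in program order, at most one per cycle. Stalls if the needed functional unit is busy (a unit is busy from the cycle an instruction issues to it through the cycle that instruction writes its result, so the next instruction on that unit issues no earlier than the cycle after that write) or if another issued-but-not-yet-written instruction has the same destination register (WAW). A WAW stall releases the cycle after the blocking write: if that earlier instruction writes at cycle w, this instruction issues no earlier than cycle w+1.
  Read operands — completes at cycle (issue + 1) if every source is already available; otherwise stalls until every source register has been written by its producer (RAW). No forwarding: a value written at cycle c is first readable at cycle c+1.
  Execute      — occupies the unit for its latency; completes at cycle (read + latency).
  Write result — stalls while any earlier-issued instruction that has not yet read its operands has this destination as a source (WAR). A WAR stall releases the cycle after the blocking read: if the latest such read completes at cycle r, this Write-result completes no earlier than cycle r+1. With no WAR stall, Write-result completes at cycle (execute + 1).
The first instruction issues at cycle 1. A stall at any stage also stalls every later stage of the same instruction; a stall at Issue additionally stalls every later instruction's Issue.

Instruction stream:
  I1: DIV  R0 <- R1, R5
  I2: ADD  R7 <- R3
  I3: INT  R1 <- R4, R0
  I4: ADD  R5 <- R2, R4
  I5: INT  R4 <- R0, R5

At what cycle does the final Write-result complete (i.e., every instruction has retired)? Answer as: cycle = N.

cycle = 18

[I1] 1/2/10/11
[I2] 2/3/5/6
[I3] 3/12/13/14  (RAW R0: wait I1 write@11)
[I4] 7/8/10/11  (struct: ADD busy until I2 writes@6)
[I5] 15/16/17/18  (struct: INT busy until I3 writes@14)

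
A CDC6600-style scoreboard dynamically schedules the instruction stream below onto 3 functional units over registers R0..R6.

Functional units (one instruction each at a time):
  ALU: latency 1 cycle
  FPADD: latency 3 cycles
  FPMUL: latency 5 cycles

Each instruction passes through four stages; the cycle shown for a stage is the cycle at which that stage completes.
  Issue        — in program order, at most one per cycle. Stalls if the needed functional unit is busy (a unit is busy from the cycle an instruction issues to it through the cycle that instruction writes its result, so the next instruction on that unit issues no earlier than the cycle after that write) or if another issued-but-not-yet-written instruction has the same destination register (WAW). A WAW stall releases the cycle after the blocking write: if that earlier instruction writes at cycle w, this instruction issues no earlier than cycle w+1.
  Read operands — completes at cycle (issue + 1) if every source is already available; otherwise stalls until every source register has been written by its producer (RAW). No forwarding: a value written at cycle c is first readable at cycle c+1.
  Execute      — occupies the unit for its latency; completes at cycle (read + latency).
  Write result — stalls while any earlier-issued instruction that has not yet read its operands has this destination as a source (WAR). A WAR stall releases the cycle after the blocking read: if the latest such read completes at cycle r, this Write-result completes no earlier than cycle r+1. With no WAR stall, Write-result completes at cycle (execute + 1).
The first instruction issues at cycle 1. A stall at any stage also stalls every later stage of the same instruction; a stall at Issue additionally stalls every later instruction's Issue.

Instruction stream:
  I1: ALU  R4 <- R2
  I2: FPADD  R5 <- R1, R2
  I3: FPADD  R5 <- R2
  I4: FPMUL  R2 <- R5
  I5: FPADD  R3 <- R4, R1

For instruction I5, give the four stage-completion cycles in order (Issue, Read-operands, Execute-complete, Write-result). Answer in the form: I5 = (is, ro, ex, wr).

I5 = (14, 15, 18, 19)

t=1  I1 issues→ALU
t=2  I1 reads | I2 issues→FPADD
t=3  I1 exec-done | I2 reads
t=4  I1 writes R4
t=6  I2 exec-done
t=7  I2 writes R5
t=8  I3 issues→FPADD
t=9  I3 reads | I4 issues→FPMUL
t=12  I3 exec-done
t=13  I3 writes R5
t=14  I4 reads | I5 issues→FPADD
t=15  I5 reads
t=18  I5 exec-done
t=19  I4 exec-done | I5 writes R3
t=20  I4 writes R2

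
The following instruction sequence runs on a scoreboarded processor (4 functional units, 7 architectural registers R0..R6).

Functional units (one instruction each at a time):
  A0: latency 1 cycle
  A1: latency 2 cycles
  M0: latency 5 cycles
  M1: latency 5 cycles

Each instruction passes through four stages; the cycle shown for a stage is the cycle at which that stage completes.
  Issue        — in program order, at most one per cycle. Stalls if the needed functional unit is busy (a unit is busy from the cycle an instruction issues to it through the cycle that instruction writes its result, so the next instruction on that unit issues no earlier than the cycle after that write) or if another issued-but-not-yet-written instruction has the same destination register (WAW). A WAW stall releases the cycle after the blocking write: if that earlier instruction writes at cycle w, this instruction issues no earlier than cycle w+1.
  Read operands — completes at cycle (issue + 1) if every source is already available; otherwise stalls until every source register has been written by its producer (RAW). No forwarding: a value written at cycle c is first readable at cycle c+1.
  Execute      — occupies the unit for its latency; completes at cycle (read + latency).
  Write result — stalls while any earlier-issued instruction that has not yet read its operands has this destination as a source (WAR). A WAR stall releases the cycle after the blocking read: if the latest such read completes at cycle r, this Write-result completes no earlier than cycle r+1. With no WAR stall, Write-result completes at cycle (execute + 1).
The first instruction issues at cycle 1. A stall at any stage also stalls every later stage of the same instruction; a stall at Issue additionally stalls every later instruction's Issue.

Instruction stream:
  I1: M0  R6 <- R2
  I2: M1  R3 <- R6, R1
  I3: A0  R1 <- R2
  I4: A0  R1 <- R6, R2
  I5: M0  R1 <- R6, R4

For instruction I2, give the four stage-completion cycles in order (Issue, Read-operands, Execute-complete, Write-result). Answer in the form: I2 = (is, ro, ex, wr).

I2 = (2, 9, 14, 15)

I1: IS=1 RO=2 EX=7 WR=8
I2: IS=2 RO=9 EX=14 WR=15  [RAW R6: wait I1 write@8]
I3: IS=3 RO=4 EX=5 WR=10  [WAR R1: wait I2 read@9]
I4: IS=11 RO=12 EX=13 WR=14  [struct: A0 busy until I3 writes@10]
I5: IS=15 RO=16 EX=21 WR=22  [WAW R1: wait I4 write@14]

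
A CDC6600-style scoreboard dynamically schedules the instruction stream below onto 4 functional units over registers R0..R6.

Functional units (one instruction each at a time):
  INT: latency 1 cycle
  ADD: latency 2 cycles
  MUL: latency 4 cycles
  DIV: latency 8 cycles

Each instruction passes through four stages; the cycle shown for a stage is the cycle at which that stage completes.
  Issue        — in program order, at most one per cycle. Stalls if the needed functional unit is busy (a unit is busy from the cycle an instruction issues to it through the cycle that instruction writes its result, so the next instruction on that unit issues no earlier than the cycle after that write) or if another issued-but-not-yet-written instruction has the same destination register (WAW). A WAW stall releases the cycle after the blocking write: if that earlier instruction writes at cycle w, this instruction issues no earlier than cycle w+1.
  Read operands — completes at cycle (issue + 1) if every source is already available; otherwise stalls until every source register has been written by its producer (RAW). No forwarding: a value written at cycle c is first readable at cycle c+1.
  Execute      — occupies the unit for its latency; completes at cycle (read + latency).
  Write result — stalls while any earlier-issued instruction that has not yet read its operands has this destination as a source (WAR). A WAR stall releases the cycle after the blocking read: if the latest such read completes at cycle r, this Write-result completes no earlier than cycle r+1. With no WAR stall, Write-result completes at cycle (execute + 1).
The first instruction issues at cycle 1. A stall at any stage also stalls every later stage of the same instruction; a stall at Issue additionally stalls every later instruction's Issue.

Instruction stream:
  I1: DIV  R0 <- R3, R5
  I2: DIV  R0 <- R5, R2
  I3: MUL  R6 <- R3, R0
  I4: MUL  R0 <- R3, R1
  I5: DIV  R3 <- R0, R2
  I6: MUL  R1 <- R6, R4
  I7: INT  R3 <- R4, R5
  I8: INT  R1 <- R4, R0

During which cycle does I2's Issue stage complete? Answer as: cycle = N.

1) issue 1, read 2, done 10, write 11
2) issue 12, read 13, done 21, write 22  <struct: DIV busy until I1 writes@11>
3) issue 13, read 23, done 27, write 28  <RAW R0: wait I2 write@22>
4) issue 29, read 30, done 34, write 35  <struct: MUL busy until I3 writes@28>
5) issue 30, read 36, done 44, write 45  <RAW R0: wait I4 write@35>
6) issue 36, read 37, done 41, write 42  <struct: MUL busy until I4 writes@35>
7) issue 46, read 47, done 48, write 49  <WAW R3: wait I5 write@45>
8) issue 50, read 51, done 52, write 53  <struct: INT busy until I7 writes@49>

cycle = 12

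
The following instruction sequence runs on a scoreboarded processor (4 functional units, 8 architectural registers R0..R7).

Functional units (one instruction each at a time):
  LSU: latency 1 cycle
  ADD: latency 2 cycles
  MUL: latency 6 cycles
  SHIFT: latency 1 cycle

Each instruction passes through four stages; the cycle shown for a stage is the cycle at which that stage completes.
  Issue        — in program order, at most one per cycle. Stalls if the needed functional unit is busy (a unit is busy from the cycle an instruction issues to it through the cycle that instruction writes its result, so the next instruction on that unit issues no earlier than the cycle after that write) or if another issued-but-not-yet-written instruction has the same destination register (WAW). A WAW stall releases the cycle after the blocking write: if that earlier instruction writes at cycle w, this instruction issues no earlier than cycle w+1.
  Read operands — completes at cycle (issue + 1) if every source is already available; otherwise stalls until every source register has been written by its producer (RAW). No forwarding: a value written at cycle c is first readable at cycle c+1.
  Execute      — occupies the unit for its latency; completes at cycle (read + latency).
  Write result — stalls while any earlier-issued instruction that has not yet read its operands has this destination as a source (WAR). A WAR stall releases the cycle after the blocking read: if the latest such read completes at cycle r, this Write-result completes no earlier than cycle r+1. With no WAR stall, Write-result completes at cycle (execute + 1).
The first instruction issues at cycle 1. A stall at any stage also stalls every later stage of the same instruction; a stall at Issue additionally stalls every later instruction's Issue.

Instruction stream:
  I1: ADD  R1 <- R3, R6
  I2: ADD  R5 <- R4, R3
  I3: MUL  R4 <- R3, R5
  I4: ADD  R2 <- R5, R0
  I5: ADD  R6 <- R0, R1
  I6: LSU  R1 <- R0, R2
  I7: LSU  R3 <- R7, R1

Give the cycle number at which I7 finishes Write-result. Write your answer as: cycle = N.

cycle = 24

I1: IS=1 RO=2 EX=4 WR=5
I2: IS=6 RO=7 EX=9 WR=10  [struct: ADD busy until I1 writes@5]
I3: IS=7 RO=11 EX=17 WR=18  [RAW R5: wait I2 write@10]
I4: IS=11 RO=12 EX=14 WR=15  [struct: ADD busy until I2 writes@10]
I5: IS=16 RO=17 EX=19 WR=20  [struct: ADD busy until I4 writes@15]
I6: IS=17 RO=18 EX=19 WR=20
I7: IS=21 RO=22 EX=23 WR=24  [struct: LSU busy until I6 writes@20]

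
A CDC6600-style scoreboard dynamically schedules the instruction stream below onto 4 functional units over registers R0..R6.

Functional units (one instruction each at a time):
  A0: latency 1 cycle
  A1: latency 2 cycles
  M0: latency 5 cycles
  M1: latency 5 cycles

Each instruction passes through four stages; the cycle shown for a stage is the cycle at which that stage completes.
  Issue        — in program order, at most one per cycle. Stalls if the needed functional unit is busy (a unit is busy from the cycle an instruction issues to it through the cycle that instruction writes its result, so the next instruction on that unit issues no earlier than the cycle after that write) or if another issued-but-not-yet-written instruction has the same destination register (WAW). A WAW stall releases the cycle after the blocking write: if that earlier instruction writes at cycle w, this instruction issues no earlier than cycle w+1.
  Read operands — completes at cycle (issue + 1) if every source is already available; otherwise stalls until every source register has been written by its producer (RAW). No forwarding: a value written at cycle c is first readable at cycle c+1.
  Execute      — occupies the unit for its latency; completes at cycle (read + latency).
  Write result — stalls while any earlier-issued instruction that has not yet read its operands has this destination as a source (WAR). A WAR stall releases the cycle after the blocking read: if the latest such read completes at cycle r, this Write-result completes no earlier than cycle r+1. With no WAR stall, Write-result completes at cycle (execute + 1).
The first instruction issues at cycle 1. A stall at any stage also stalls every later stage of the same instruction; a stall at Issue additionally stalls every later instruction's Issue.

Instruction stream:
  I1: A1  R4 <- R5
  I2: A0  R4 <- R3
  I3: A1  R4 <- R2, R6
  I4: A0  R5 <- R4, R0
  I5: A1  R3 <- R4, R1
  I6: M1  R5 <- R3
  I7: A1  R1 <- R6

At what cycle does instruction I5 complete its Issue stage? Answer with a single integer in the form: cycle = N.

  I1 | 1 | 2 | 4 | 5
  I2 | 6 | 7 | 8 | 9   WAW R4: wait I1 write@5
  I3 | 10 | 11 | 13 | 14   WAW R4: wait I2 write@9
  I4 | 11 | 15 | 16 | 17   RAW R4: wait I3 write@14
  I5 | 15 | 16 | 18 | 19   struct: A1 busy until I3 writes@14
  I6 | 18 | 20 | 25 | 26   WAW R5: wait I4 write@17 · RAW R3: wait I5 write@19
  I7 | 20 | 21 | 23 | 24   struct: A1 busy until I5 writes@19

cycle = 15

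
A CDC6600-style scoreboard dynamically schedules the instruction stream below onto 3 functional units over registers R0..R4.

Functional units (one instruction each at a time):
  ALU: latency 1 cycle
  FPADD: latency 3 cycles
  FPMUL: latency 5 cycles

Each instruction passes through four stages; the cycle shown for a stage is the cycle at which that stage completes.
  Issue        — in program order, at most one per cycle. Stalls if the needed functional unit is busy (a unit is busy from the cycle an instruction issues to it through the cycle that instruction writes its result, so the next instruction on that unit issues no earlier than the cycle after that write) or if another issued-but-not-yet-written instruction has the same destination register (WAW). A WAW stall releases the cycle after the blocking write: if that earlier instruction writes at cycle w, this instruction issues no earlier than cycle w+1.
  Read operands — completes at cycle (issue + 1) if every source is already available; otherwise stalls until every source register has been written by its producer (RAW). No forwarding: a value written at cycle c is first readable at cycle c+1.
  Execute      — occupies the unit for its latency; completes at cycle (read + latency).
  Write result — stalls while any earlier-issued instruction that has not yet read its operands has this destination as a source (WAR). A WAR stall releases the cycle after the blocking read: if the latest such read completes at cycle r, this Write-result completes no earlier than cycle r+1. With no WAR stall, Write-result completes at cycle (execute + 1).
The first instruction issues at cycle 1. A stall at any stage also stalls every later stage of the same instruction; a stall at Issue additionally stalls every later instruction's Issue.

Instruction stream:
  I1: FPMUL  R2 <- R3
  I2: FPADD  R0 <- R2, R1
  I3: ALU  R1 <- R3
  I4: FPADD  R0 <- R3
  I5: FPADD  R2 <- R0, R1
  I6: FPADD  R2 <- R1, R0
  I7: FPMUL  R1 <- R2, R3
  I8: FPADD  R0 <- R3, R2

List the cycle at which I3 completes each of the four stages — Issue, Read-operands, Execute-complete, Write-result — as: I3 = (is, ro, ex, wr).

I3 = (3, 4, 5, 10)

1) issue 1, read 2, done 7, write 8
2) issue 2, read 9, done 12, write 13  <RAW R2: wait I1 write@8>
3) issue 3, read 4, done 5, write 10  <WAR R1: wait I2 read@9>
4) issue 14, read 15, done 18, write 19  <struct: FPADD busy until I2 writes@13>
5) issue 20, read 21, done 24, write 25  <struct: FPADD busy until I4 writes@19>
6) issue 26, read 27, done 30, write 31  <struct: FPADD busy until I5 writes@25>
7) issue 27, read 32, done 37, write 38  <RAW R2: wait I6 write@31>
8) issue 32, read 33, done 36, write 37  <struct: FPADD busy until I6 writes@31>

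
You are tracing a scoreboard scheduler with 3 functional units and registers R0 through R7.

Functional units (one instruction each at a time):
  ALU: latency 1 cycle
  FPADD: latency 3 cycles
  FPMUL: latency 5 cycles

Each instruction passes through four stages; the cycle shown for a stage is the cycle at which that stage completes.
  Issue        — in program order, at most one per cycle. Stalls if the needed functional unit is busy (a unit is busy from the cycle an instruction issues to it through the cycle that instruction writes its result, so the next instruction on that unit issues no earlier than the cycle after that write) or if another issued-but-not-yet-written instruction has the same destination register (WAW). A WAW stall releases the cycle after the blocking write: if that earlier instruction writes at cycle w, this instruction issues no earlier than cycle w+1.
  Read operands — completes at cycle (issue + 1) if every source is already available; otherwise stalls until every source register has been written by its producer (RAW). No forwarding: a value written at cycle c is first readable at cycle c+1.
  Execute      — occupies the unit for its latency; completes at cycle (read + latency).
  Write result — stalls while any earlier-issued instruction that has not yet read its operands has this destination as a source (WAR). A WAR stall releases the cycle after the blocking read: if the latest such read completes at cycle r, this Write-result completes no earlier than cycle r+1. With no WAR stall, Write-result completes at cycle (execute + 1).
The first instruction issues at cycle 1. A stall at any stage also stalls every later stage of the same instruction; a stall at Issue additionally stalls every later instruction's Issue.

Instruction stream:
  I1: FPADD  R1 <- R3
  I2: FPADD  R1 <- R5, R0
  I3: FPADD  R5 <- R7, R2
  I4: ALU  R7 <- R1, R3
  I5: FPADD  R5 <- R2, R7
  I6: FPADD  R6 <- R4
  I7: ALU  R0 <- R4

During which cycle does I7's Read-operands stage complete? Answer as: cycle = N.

I1  is:1  ro:2  ex:5  wr:6
I2  is:7  ro:8  ex:11  wr:12  — struct: FPADD busy until I1 writes@6
I3  is:13  ro:14  ex:17  wr:18  — struct: FPADD busy until I2 writes@12
I4  is:14  ro:15  ex:16  wr:17
I5  is:19  ro:20  ex:23  wr:24  — struct: FPADD busy until I3 writes@18
I6  is:25  ro:26  ex:29  wr:30  — struct: FPADD busy until I5 writes@24
I7  is:26  ro:27  ex:28  wr:29

cycle = 27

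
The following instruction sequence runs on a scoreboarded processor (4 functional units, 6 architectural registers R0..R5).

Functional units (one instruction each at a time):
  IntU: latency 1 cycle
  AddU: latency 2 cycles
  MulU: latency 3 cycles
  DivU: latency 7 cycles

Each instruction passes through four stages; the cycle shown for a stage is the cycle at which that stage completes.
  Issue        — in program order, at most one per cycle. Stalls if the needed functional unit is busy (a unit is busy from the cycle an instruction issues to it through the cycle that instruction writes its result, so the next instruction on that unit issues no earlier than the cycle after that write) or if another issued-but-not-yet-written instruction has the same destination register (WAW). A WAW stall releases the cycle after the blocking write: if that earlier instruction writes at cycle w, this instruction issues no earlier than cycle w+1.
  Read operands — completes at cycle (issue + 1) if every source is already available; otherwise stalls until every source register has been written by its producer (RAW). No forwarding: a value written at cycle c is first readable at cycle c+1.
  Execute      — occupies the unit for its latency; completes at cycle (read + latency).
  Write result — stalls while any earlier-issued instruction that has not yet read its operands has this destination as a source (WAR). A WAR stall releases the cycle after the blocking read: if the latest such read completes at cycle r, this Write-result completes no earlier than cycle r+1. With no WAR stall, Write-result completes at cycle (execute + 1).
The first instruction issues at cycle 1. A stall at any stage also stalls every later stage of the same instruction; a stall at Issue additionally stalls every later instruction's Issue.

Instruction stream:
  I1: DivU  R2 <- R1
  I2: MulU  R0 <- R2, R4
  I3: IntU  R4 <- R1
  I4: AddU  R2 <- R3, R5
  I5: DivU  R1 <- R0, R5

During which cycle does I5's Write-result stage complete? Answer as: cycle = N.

t=1  I1 dispatched to DivU
t=2  I1 operands ready | I2 dispatched to MulU
t=3  I3 dispatched to IntU
t=4  I3 operands ready
t=5  I3 complete
t=9  I1 complete
t=10  R2←I1
t=11  I2 operands ready | I4 dispatched to AddU
t=12  R4←I3 | I4 operands ready | I5 dispatched to DivU
t=14  I2 complete | I4 complete
t=15  R0←I2 | R2←I4
t=16  I5 operands ready
t=23  I5 complete
t=24  R1←I5

cycle = 24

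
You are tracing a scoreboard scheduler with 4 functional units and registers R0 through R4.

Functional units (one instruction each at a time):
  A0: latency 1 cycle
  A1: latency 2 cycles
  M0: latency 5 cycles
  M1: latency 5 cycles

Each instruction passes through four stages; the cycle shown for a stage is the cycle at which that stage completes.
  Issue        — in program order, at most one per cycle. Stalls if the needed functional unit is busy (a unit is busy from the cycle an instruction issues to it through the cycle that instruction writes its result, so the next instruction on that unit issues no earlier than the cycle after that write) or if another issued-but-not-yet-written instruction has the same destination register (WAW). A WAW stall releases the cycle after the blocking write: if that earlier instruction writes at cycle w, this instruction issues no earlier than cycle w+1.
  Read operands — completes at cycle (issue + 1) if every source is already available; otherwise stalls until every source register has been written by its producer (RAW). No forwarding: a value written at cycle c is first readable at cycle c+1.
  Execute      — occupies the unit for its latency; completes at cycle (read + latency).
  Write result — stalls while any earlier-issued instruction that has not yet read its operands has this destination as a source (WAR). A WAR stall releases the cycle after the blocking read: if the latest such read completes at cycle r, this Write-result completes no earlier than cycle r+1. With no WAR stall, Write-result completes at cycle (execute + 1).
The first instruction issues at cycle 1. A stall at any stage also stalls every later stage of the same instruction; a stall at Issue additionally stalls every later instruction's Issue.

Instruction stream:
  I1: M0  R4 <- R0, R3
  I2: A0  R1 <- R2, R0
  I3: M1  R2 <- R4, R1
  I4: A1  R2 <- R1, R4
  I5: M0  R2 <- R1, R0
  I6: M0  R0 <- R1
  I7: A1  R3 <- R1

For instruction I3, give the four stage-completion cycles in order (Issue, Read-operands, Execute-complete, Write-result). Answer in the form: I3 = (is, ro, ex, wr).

I3 = (3, 9, 14, 15)

cycle 1: I1→M0
cycle 2: I1 RO; I2→A0
cycle 3: I2 RO; I3→M1
cycle 4: I2 EX
cycle 5: I2 WR R1
cycle 7: I1 EX
cycle 8: I1 WR R4
cycle 9: I3 RO
cycle 14: I3 EX
cycle 15: I3 WR R2
cycle 16: I4→A1
cycle 17: I4 RO
cycle 19: I4 EX
cycle 20: I4 WR R2
cycle 21: I5→M0
cycle 22: I5 RO
cycle 27: I5 EX
cycle 28: I5 WR R2
cycle 29: I6→M0
cycle 30: I6 RO; I7→A1
cycle 31: I7 RO
cycle 33: I7 EX
cycle 34: I7 WR R3
cycle 35: I6 EX
cycle 36: I6 WR R0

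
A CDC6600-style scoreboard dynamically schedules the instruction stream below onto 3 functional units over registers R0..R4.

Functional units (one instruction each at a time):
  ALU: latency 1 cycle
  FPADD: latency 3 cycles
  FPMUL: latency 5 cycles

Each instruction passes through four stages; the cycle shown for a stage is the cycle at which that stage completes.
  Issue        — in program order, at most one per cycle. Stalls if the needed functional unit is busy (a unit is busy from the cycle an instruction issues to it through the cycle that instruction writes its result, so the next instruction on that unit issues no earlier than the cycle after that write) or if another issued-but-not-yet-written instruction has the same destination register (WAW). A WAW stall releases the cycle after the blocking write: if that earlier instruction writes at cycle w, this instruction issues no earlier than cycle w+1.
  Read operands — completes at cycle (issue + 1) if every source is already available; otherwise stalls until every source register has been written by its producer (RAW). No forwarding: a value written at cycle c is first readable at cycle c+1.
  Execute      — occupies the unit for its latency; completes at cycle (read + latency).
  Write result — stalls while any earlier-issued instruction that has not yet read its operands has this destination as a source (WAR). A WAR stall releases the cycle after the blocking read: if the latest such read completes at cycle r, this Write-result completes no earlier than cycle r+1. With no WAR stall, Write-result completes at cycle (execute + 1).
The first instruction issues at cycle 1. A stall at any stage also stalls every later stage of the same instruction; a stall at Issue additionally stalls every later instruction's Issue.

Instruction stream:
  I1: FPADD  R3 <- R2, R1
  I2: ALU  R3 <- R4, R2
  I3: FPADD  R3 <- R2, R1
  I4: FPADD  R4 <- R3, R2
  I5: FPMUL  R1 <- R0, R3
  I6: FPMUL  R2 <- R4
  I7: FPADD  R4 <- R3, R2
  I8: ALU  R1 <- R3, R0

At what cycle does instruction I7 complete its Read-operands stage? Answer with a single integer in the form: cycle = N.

cycle = 34

[1] issue I1 (FPADD)
[2] I1 read-ops
[5] I1 finished on FPADD
[6] I1→R3
[7] issue I2 (ALU)
[8] I2 read-ops
[9] I2 finished on ALU
[10] I2→R3
[11] issue I3 (FPADD)
[12] I3 read-ops
[15] I3 finished on FPADD
[16] I3→R3
[17] issue I4 (FPADD)
[18] I4 read-ops · issue I5 (FPMUL)
[19] I5 read-ops
[21] I4 finished on FPADD
[22] I4→R4
[24] I5 finished on FPMUL
[25] I5→R1
[26] issue I6 (FPMUL)
[27] I6 read-ops · issue I7 (FPADD)
[28] issue I8 (ALU)
[29] I8 read-ops
[30] I8 finished on ALU
[31] I8→R1
[32] I6 finished on FPMUL
[33] I6→R2
[34] I7 read-ops
[37] I7 finished on FPADD
[38] I7→R4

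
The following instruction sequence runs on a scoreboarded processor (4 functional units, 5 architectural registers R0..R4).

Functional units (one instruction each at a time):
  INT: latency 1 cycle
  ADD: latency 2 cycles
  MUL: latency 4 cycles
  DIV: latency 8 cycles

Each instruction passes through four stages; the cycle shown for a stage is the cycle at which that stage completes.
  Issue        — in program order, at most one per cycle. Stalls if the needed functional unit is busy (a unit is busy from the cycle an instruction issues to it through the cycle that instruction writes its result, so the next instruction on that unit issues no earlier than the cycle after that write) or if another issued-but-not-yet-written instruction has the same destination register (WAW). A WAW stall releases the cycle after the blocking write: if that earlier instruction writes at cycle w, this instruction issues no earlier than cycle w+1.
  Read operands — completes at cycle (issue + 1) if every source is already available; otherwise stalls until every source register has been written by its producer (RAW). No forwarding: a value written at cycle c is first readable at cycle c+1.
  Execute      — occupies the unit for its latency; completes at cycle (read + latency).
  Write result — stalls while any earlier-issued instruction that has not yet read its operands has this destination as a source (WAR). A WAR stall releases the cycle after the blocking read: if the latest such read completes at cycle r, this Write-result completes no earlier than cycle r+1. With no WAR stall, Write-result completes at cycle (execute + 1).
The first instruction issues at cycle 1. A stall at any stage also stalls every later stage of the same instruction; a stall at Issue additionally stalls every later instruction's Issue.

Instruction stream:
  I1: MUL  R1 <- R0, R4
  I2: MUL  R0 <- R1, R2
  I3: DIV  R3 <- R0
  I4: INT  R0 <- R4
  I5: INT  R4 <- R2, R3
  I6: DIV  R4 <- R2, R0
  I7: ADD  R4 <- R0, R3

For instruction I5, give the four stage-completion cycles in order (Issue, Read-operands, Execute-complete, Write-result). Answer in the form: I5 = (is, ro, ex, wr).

I1: IS=1 RO=2 EX=6 WR=7
I2: IS=8 RO=9 EX=13 WR=14  [struct: MUL busy until I1 writes@7]
I3: IS=9 RO=15 EX=23 WR=24  [RAW R0: wait I2 write@14]
I4: IS=15 RO=16 EX=17 WR=18  [WAW R0: wait I2 write@14]
I5: IS=19 RO=25 EX=26 WR=27  [struct: INT busy until I4 writes@18; RAW R3: wait I3 write@24]
I6: IS=28 RO=29 EX=37 WR=38  [WAW R4: wait I5 write@27]
I7: IS=39 RO=40 EX=42 WR=43  [WAW R4: wait I6 write@38]

I5 = (19, 25, 26, 27)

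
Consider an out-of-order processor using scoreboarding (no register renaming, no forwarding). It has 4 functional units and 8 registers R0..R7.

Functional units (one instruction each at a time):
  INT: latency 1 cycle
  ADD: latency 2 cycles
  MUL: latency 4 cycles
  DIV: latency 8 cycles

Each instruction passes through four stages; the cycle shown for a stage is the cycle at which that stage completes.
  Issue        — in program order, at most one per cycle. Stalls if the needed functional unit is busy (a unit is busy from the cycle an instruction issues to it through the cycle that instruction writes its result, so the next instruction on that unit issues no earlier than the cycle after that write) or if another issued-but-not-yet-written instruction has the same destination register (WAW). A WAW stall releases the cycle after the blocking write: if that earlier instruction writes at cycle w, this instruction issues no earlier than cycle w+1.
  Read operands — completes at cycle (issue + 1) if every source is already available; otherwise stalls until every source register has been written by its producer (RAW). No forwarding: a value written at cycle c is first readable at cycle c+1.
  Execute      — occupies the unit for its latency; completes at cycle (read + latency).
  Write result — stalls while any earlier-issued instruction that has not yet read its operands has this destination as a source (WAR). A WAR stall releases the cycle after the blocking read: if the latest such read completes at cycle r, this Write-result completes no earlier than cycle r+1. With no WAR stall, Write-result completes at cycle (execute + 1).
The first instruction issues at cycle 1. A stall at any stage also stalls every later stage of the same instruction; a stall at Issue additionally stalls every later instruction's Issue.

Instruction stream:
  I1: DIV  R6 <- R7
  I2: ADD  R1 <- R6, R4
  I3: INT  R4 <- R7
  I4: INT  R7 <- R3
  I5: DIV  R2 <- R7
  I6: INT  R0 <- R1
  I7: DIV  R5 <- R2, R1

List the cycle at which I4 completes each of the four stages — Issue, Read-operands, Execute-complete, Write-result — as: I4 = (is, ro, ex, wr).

  I1 | 1 | 2 | 10 | 11
  I2 | 2 | 12 | 14 | 15   RAW R6: wait I1 write@11
  I3 | 3 | 4 | 5 | 13   WAR R4: wait I2 read@12
  I4 | 14 | 15 | 16 | 17   struct: INT busy until I3 writes@13
  I5 | 15 | 18 | 26 | 27   RAW R7: wait I4 write@17
  I6 | 18 | 19 | 20 | 21   struct: INT busy until I4 writes@17
  I7 | 28 | 29 | 37 | 38   struct: DIV busy until I5 writes@27

I4 = (14, 15, 16, 17)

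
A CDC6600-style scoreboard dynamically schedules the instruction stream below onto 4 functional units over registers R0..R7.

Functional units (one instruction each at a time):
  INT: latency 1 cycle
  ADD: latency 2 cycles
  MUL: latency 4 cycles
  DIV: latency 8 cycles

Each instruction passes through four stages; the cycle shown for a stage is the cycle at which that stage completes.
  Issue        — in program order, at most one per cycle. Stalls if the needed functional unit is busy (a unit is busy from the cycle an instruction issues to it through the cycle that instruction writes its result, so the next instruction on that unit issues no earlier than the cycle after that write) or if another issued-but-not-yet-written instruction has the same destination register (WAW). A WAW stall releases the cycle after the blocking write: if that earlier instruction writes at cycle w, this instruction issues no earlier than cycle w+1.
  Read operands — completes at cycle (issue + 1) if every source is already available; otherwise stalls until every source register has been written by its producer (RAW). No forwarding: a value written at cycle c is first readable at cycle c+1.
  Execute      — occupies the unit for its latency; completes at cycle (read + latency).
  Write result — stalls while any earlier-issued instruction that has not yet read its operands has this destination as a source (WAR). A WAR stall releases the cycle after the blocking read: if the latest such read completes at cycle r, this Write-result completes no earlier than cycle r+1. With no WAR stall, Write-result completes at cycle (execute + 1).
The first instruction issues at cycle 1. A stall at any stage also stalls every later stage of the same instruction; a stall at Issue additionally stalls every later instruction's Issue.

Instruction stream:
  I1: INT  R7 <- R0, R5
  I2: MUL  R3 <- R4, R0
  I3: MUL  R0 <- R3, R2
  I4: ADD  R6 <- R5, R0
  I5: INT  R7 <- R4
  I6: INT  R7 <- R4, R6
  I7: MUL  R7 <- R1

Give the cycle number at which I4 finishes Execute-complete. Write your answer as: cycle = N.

cycle = 18

t=1  issue I1 (INT)
t=2  I1 read-ops; issue I2 (MUL)
t=3  I1 finished on INT; I2 read-ops
t=4  I1→R7
t=7  I2 finished on MUL
t=8  I2→R3
t=9  issue I3 (MUL)
t=10  I3 read-ops; issue I4 (ADD)
t=11  issue I5 (INT)
t=12  I5 read-ops
t=13  I5 finished on INT
t=14  I3 finished on MUL; I5→R7
t=15  I3→R0; issue I6 (INT)
t=16  I4 read-ops
t=18  I4 finished on ADD
t=19  I4→R6
t=20  I6 read-ops
t=21  I6 finished on INT
t=22  I6→R7
t=23  issue I7 (MUL)
t=24  I7 read-ops
t=28  I7 finished on MUL
t=29  I7→R7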